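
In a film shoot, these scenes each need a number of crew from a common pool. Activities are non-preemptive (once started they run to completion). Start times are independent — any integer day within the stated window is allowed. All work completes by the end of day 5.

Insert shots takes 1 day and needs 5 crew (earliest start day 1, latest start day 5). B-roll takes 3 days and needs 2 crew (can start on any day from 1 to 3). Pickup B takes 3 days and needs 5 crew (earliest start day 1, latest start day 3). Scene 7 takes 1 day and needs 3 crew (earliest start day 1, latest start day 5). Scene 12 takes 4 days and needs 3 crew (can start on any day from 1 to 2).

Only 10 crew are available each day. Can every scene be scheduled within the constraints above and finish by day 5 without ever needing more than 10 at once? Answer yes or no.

yes

Schedule Insert shots@1, B-roll@1, Pickup B@2, Scene 7@1, Scene 12@2: d1:10  d2:10  d3:10  d4:8  d5:3 — peak 10 ≤ 10.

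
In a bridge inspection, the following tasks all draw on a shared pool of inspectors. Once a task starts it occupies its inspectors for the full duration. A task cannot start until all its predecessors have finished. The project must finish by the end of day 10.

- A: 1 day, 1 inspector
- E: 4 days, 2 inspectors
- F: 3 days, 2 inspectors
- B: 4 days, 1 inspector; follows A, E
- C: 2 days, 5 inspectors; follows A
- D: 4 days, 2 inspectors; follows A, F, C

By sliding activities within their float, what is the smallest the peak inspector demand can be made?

Early-start (A@1, E@1, F@1, B@5, C@2, D@4) gives peak 9: d1:5  d2:9  d3:9  d4:4  d5:3  d6:3  d7:3  d8:1  d9:0  d10:0.
Shift B→7, C→5, D→7.
Schedule A@1, E@1, F@1, B@7, C@5, D@7: d1:5  d2:4  d3:4  d4:2  d5:5  d6:5  d7:3  d8:3  d9:3  d10:3 — peak 5.

5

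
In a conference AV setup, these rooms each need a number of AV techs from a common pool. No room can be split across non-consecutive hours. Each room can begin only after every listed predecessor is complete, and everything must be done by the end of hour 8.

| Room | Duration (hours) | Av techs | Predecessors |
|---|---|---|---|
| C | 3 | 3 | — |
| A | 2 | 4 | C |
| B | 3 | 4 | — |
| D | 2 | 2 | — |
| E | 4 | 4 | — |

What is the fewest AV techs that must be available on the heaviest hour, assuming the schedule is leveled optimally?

8

Early-start (C@1, A@4, B@1, D@1, E@1) gives peak 13: h1:13  h2:13  h3:11  h4:8  h5:4  h6:0  h7:0  h8:0.
Shift D→6, E→4.
Schedule C@1, A@4, B@1, D@6, E@4: h1:7  h2:7  h3:7  h4:8  h5:8  h6:6  h7:6  h8:0 — peak 8.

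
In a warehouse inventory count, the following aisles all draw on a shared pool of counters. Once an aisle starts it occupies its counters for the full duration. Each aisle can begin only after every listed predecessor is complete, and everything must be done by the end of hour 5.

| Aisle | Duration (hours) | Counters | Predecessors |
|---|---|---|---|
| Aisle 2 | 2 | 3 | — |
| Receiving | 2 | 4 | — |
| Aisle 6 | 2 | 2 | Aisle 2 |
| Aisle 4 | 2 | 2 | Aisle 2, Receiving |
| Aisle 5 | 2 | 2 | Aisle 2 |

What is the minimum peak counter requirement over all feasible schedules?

7

Schedule Aisle 2@1, Receiving@1, Aisle 6@3, Aisle 4@3, Aisle 5@3: h1:7  h2:7  h3:6  h4:6  h5:0 — peak 7.
No arrangement of the 14 feasible schedules does better.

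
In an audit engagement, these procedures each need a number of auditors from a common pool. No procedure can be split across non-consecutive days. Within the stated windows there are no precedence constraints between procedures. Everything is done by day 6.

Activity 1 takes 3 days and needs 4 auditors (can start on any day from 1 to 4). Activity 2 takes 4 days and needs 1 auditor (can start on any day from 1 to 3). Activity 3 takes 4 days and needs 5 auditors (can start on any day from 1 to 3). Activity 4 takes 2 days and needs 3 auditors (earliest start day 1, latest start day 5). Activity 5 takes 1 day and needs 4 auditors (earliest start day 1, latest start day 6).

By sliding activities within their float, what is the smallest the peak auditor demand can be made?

10

Early-start (Activity 1@1, Activity 2@1, Activity 3@1, Activity 4@1, Activity 5@1) gives peak 17: d1:17  d2:13  d3:10  d4:6  d5:0  d6:0.
Shift Activity 4→4, Activity 5→5.
Schedule Activity 1@1, Activity 2@1, Activity 3@1, Activity 4@4, Activity 5@5: d1:10  d2:10  d3:10  d4:9  d5:7  d6:0 — peak 10.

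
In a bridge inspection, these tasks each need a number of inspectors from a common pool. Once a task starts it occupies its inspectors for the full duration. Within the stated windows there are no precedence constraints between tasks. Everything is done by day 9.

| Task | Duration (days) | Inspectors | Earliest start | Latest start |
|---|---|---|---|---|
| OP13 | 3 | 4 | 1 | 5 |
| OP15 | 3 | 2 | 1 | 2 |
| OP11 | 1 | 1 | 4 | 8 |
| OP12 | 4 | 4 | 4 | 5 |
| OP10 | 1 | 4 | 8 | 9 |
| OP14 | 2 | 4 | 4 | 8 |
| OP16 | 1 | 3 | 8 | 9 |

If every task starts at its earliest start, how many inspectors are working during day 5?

8

At early start, day 5 has: OP12, OP14.
Demand: 4 + 4 = 8.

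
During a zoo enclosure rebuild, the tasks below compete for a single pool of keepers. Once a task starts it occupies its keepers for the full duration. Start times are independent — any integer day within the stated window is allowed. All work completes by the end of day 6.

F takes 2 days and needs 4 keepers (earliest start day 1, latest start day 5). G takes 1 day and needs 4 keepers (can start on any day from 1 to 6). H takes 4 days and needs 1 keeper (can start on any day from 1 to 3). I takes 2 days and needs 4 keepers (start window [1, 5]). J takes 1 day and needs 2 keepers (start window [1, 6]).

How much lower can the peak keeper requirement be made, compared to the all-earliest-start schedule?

10

Early-start peak: d1:15  d2:9  d3:1  d4:1  d5:0  d6:0 ⇒ 15.
Leveled (F@1, G@3, H@1, I@4, J@6): d1:5  d2:5  d3:5  d4:5  d5:4  d6:2 ⇒ 5.
Reduction 15 − 5 = 10.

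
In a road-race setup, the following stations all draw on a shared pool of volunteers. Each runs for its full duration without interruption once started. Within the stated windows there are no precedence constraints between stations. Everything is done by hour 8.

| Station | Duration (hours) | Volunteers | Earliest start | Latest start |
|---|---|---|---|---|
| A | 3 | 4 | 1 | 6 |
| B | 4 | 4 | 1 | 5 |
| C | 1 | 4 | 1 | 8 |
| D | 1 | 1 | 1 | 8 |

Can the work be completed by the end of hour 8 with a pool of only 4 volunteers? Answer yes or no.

Total volunteer-hours = 33; over 8 hours the average is 33/8 > 4, so some hour must exceed 4.

no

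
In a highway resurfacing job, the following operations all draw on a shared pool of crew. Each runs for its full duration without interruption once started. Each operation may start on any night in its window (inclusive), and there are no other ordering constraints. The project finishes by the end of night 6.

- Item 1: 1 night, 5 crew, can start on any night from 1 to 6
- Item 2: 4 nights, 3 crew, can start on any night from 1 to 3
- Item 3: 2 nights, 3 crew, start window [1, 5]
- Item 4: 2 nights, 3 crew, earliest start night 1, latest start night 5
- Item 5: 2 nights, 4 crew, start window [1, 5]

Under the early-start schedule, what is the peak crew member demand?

18

Early-start schedule: Item 1@1, Item 2@1, Item 3@1, Item 4@1, Item 5@1.
Load per night: night 1: 18, night 2: 13, night 3: 3, night 4: 3, night 5: 0, night 6: 0.
Peak is 18.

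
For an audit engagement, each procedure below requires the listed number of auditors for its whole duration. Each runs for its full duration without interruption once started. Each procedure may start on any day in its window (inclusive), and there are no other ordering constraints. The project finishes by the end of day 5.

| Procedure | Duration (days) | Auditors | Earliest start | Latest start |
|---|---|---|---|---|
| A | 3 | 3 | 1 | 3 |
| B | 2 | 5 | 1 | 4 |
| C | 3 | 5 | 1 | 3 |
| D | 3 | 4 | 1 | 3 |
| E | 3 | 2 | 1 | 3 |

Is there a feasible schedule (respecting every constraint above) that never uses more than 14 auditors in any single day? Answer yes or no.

Schedule A@1, B@1, C@1, D@3, E@3: d1:13  d2:13  d3:14  d4:6  d5:6 — peak 14 ≤ 14.

yes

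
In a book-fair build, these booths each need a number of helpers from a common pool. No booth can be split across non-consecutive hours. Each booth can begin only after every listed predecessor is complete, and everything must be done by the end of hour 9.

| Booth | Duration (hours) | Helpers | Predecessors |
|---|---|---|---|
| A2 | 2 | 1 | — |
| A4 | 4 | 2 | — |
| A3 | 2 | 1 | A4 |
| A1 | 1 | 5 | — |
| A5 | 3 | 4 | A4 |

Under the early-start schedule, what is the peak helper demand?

8

Early-start schedule: A2@1, A4@1, A3@5, A1@1, A5@5.
Load per hour: hour 1: 8, hour 2: 3, hour 3: 2, hour 4: 2, hour 5: 5, hour 6: 5, hour 7: 4, hour 8: 0, hour 9: 0.
Peak is 8.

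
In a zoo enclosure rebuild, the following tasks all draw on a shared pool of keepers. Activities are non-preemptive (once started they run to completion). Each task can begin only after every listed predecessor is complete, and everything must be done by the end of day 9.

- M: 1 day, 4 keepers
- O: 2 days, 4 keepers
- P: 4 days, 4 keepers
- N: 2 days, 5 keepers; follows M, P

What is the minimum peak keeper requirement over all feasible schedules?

5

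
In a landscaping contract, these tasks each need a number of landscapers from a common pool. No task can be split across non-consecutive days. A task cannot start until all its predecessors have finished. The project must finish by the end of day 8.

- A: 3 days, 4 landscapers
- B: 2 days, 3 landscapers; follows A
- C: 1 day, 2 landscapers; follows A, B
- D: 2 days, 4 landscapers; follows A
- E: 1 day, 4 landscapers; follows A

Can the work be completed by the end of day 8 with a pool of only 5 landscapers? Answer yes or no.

The minimum achievable peak is 6; 5 < 6, so no feasible schedule stays within the cap.

no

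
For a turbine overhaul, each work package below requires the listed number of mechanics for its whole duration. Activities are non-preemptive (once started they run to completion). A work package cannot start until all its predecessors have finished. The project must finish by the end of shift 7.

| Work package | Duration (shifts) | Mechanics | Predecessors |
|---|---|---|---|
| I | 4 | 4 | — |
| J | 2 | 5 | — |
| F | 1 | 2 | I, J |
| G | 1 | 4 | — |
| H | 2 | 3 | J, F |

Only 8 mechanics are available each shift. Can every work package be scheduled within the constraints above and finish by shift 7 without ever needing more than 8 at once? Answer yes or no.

The minimum achievable peak is 9; 8 < 9, so no feasible schedule stays within the cap.

no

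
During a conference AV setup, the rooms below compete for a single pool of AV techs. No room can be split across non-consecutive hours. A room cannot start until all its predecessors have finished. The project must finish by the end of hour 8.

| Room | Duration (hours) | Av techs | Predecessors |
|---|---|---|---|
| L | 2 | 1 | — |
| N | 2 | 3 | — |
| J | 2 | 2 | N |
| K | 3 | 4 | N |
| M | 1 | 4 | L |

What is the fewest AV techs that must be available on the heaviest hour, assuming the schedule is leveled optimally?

4

Early-start (L@1, N@1, J@3, K@3, M@3) gives peak 10: h1:4  h2:4  h3:10  h4:6  h5:4  h6:0  h7:0  h8:0.
Shift K→5, M→8.
Schedule L@1, N@1, J@3, K@5, M@8: h1:4  h2:4  h3:2  h4:2  h5:4  h6:4  h7:4  h8:4 — peak 4.
Total AV tech-hours = 28 over 8 hours ⇒ peak ≥ ⌈28/8⌉ = 4, so 4 is optimal.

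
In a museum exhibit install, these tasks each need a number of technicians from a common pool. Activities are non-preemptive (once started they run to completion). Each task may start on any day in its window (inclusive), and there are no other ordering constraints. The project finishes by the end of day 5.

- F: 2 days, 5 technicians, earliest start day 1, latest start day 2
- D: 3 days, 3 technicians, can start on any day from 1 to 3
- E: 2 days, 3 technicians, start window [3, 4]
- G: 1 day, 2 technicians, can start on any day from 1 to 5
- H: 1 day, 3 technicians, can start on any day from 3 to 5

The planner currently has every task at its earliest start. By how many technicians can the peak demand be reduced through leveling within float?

3

Early-start peak: d1:10  d2:8  d3:9  d4:3  d5:0 ⇒ 10.
Leveled (F@1, D@3, E@3, G@1, H@5): d1:7  d2:5  d3:6  d4:6  d5:6 ⇒ 7.
Reduction 10 − 7 = 3.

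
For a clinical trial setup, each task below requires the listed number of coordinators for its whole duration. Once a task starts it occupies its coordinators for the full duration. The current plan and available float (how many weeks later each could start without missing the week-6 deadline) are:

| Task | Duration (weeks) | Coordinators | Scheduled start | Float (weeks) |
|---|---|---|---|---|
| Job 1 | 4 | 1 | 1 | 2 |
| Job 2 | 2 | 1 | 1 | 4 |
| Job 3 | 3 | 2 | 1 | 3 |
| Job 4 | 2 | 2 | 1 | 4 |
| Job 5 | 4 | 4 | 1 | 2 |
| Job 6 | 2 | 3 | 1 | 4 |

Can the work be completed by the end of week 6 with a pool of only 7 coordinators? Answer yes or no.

yes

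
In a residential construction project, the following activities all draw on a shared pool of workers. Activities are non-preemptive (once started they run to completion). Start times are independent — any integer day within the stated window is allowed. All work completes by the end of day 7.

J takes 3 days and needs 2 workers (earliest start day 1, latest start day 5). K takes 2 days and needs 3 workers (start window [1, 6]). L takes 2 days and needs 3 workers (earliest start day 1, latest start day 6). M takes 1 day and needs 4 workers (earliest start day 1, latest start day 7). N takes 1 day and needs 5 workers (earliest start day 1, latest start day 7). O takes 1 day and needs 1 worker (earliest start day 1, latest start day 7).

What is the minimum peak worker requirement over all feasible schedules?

Early-start (J@1, K@1, L@1, M@1, N@1, O@1) gives peak 18: d1:18  d2:8  d3:2  d4:0  d5:0  d6:0  d7:0.
Shift L→3, M→5, N→6, O→4.
Schedule J@1, K@1, L@3, M@5, N@6, O@4: d1:5  d2:5  d3:5  d4:4  d5:4  d6:5  d7:0 — peak 5.

5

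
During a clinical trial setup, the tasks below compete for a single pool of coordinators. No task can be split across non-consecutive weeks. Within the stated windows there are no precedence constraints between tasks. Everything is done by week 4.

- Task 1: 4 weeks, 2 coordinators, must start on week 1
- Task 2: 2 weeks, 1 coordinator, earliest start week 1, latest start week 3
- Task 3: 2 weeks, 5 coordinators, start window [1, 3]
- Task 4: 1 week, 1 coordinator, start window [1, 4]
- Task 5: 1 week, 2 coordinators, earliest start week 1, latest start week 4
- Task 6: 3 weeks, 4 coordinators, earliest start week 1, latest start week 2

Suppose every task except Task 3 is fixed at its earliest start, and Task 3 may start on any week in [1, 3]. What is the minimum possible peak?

Task 3@1: w1:15  w2:12  w3:6  w4:2 → peak 15
Task 3@2: w1:10  w2:12  w3:11  w4:2 → peak 12
Task 3@3: w1:10  w2:7  w3:11  w4:7 → peak 11
Best is Task 3@3, peak 11.

11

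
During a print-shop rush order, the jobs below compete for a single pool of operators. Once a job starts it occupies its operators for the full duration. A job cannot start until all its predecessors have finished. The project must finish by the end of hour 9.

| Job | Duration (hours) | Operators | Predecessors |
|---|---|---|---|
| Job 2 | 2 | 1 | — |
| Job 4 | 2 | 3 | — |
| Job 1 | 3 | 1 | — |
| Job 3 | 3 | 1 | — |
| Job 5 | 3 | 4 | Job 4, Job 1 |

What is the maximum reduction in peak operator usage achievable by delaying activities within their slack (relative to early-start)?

2

Early-start peak: h1:6  h2:6  h3:2  h4:4  h5:4  h6:4  h7:0  h8:0  h9:0 ⇒ 6.
Leveled (Job 2@1, Job 4@1, Job 1@3, Job 3@3, Job 5@6): h1:4  h2:4  h3:2  h4:2  h5:2  h6:4  h7:4  h8:4  h9:0 ⇒ 4.
Reduction 6 − 4 = 2.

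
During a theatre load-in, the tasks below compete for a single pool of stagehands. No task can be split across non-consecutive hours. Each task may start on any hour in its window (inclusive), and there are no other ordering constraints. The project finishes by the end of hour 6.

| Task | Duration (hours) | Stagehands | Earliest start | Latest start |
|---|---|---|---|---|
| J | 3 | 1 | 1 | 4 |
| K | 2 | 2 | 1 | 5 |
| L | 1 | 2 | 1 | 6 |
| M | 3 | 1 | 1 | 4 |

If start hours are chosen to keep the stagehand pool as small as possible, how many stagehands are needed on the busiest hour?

Early-start (J@1, K@1, L@1, M@1) gives peak 6: h1:6  h2:4  h3:2  h4:0  h5:0  h6:0.
Shift K→4, L→6.
Schedule J@1, K@4, L@6, M@1: h1:2  h2:2  h3:2  h4:2  h5:2  h6:2 — peak 2.
Total stagehand-hours = 12 over 6 hours ⇒ peak ≥ ⌈12/6⌉ = 2, so 2 is optimal.

2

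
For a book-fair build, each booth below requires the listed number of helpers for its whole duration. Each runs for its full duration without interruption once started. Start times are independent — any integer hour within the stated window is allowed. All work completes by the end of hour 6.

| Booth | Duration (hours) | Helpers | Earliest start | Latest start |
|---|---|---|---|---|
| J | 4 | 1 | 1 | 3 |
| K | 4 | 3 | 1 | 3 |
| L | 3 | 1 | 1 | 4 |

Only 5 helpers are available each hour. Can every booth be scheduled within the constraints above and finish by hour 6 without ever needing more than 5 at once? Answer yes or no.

Schedule J@1, K@1, L@1: h1:5  h2:5  h3:5  h4:4  h5:0  h6:0 — peak 5 ≤ 5.

yes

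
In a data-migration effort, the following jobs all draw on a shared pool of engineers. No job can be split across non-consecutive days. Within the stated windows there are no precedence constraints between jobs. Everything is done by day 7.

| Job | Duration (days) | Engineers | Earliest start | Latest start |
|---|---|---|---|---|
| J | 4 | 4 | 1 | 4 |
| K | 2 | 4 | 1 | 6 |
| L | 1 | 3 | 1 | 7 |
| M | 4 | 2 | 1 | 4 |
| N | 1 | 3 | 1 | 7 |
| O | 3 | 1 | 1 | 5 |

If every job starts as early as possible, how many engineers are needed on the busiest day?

Early-start schedule: J@1, K@1, L@1, M@1, N@1, O@1.
Load per day: day 1: 17, day 2: 11, day 3: 7, day 4: 6, day 5: 0, day 6: 0, day 7: 0.
Peak is 17.

17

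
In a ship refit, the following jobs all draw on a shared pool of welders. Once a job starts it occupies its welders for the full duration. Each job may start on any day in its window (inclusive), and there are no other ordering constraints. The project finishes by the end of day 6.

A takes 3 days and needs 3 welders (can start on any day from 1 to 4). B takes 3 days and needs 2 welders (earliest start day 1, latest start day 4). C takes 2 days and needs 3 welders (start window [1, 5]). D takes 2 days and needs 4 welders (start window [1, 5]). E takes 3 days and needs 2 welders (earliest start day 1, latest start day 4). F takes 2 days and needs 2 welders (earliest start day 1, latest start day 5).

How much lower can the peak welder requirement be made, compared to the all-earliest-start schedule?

9

Early-start peak: d1:16  d2:16  d3:7  d4:0  d5:0  d6:0 ⇒ 16.
Leveled (A@1, B@3, C@5, D@1, E@4, F@3): d1:7  d2:7  d3:7  d4:6  d5:7  d6:5 ⇒ 7.
Reduction 16 − 7 = 9.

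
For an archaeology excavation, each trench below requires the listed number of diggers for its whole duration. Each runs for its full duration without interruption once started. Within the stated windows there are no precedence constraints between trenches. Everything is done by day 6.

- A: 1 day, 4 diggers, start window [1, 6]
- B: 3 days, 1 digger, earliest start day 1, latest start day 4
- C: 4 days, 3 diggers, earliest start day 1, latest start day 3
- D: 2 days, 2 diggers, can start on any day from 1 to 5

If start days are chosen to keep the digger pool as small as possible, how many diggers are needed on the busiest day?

Early-start (A@1, B@1, C@1, D@1) gives peak 10: d1:10  d2:6  d3:4  d4:3  d5:0  d6:0.
Shift C→2, D→4.
Schedule A@1, B@1, C@2, D@4: d1:5  d2:4  d3:4  d4:5  d5:5  d6:0 — peak 5.

5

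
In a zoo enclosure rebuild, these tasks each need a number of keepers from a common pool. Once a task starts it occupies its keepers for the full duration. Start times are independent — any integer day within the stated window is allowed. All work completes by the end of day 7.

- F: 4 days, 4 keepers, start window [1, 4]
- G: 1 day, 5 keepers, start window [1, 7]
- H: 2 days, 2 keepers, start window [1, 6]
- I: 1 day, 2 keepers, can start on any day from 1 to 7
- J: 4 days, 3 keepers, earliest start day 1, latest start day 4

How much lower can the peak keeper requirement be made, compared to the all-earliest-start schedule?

9

Early-start peak: d1:16  d2:9  d3:7  d4:7  d5:0  d6:0  d7:0 ⇒ 16.
Leveled (F@1, G@5, H@5, I@6, J@1): d1:7  d2:7  d3:7  d4:7  d5:7  d6:4  d7:0 ⇒ 7.
Reduction 16 − 7 = 9.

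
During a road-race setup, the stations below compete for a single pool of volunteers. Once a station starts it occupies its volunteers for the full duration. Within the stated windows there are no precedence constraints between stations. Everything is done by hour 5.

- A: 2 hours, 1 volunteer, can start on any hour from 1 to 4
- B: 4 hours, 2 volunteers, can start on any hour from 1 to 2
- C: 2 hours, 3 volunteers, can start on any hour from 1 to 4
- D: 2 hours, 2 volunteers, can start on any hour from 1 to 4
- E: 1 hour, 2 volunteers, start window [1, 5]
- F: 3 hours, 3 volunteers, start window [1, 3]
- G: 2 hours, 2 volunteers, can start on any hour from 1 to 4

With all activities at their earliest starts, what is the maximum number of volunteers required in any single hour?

Early-start schedule: A@1, B@1, C@1, D@1, E@1, F@1, G@1.
Load per hour: hour 1: 15, hour 2: 13, hour 3: 5, hour 4: 2, hour 5: 0.
Peak is 15.

15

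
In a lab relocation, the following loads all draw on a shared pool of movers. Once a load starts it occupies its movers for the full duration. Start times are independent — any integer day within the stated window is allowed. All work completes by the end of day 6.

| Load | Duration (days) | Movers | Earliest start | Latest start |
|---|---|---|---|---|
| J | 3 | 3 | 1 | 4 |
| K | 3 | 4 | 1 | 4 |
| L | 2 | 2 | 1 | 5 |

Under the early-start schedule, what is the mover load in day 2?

9

At early start, day 2 has: J, K, L.
Demand: 3 + 4 + 2 = 9.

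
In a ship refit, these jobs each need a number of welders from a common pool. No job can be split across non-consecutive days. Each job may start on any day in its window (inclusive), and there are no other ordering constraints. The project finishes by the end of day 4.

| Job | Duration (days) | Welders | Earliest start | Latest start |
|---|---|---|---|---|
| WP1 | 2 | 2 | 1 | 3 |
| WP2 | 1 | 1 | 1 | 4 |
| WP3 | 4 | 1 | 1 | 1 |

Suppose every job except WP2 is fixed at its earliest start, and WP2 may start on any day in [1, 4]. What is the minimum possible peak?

3

WP2@1: d1:4  d2:3  d3:1  d4:1 → peak 4
WP2@2: d1:3  d2:4  d3:1  d4:1 → peak 4
WP2@3: d1:3  d2:3  d3:2  d4:1 → peak 3
WP2@4: d1:3  d2:3  d3:1  d4:2 → peak 3
Best is WP2@3, peak 3.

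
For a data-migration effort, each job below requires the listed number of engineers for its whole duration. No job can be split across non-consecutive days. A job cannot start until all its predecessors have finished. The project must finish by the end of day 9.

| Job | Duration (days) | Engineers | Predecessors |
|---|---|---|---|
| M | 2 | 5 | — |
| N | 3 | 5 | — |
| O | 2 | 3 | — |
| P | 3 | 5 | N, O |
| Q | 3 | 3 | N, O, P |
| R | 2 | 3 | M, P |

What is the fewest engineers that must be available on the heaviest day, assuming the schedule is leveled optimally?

10

Early-start (M@1, N@1, O@1, P@4, Q@7, R@7) gives peak 13: d1:13  d2:13  d3:5  d4:5  d5:5  d6:5  d7:6  d8:6  d9:3.
Shift M→3.
Schedule M@3, N@1, O@1, P@4, Q@7, R@7: d1:8  d2:8  d3:10  d4:10  d5:5  d6:5  d7:6  d8:6  d9:3 — peak 10.
No arrangement of the 22 feasible schedules does better.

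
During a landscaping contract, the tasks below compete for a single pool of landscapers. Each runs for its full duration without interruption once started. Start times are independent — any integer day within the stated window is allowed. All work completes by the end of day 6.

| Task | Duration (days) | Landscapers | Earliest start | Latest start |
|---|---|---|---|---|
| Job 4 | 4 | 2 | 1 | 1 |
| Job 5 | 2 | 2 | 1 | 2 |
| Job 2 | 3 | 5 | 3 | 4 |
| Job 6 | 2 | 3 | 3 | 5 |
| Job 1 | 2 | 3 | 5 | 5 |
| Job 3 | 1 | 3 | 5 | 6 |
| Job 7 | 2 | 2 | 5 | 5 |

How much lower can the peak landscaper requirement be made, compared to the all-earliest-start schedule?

Early-start peak: d1:4  d2:4  d3:10  d4:10  d5:13  d6:5 ⇒ 13.
Leveled (Job 4@1, Job 5@1, Job 2@3, Job 6@3, Job 1@5, Job 3@6, Job 7@5): d1:4  d2:4  d3:10  d4:10  d5:10  d6:8 ⇒ 10.
Reduction 13 − 10 = 3.

3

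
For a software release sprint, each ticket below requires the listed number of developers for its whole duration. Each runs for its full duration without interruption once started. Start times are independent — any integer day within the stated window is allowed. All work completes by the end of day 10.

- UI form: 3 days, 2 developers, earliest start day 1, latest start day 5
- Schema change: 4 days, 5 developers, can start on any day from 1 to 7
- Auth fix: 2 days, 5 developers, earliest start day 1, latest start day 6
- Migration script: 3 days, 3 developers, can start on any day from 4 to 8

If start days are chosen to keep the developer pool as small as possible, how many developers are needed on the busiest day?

Early-start (UI form@1, Schema change@1, Auth fix@1, Migration script@4) gives peak 12: d1:12  d2:12  d3:7  d4:8  d5:3  d6:3  d7:0  d8:0  d9:0  d10:0.
Shift UI form→3, Schema change→7.
Schedule UI form@3, Schema change@7, Auth fix@1, Migration script@4: d1:5  d2:5  d3:2  d4:5  d5:5  d6:3  d7:5  d8:5  d9:5  d10:5 — peak 5.
Total developer-days = 45 over 10 days ⇒ peak ≥ ⌈45/10⌉ = 5, so 5 is optimal.

5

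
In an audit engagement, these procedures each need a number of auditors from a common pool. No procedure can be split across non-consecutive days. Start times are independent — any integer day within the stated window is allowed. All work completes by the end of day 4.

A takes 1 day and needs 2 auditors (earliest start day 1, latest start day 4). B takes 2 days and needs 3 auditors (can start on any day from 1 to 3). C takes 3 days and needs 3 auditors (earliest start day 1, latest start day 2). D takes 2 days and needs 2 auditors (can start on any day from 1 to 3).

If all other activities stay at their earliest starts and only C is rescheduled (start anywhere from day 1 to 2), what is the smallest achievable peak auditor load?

8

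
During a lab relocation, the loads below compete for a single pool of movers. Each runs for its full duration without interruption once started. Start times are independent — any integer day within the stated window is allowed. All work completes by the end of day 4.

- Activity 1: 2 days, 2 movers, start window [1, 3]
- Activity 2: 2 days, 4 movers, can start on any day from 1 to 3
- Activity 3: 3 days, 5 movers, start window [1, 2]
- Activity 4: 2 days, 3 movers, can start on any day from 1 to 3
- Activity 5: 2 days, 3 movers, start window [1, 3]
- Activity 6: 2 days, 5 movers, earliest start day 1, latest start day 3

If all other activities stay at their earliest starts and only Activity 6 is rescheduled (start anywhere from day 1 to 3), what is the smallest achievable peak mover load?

Activity 6@1: d1:22  d2:22  d3:5  d4:0 → peak 22
Activity 6@2: d1:17  d2:22  d3:10  d4:0 → peak 22
Activity 6@3: d1:17  d2:17  d3:10  d4:5 → peak 17
Best is Activity 6@3, peak 17.

17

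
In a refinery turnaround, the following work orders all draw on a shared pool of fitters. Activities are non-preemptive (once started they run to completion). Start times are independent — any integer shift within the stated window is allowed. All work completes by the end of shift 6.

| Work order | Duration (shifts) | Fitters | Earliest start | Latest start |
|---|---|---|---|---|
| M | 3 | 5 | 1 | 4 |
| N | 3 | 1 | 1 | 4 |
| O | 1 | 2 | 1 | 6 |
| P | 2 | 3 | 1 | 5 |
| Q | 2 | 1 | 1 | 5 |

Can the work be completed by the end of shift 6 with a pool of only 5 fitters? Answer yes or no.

Schedule M@1, N@4, O@4, P@5, Q@4: s1:5  s2:5  s3:5  s4:4  s5:5  s6:4 — peak 5 ≤ 5.

yes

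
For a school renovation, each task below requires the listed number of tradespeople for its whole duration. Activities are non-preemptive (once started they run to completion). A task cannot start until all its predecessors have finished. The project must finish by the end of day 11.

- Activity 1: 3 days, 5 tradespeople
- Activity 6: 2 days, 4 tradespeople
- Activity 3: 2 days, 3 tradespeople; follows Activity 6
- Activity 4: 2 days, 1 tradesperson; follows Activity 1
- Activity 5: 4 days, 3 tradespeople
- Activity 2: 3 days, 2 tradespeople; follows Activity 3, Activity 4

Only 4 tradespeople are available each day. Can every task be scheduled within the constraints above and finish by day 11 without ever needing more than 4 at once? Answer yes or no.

Total tradesperson-days = 49; over 11 days the average is 49/11 > 4, so some day must exceed 4.

no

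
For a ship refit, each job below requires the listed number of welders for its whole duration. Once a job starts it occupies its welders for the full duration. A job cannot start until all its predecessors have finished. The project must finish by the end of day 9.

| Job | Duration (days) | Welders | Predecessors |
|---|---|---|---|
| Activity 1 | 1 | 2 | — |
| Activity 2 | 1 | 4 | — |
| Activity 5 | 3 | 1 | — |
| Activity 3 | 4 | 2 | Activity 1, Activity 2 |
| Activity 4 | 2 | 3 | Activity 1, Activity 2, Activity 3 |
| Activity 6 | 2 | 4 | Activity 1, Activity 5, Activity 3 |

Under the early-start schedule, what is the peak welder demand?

Early-start schedule: Activity 1@1, Activity 2@1, Activity 5@1, Activity 3@2, Activity 4@6, Activity 6@6.
Load per day: day 1: 7, day 2: 3, day 3: 3, day 4: 2, day 5: 2, day 6: 7, day 7: 7, day 8: 0, day 9: 0.
Peak is 7.

7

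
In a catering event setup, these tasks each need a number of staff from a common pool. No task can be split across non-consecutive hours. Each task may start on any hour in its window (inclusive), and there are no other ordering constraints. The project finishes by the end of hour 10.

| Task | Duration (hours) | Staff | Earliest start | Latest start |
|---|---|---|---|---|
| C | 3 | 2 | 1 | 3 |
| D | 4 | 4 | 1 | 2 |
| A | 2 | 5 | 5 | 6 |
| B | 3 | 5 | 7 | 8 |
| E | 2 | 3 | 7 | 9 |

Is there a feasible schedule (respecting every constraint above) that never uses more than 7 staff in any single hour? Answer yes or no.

no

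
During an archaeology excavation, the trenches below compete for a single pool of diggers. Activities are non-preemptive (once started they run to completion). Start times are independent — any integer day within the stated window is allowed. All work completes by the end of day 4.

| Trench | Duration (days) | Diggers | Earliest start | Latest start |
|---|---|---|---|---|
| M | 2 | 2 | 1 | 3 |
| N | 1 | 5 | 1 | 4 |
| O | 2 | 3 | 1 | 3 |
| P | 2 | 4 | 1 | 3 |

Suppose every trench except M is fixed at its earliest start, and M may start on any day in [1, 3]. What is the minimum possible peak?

12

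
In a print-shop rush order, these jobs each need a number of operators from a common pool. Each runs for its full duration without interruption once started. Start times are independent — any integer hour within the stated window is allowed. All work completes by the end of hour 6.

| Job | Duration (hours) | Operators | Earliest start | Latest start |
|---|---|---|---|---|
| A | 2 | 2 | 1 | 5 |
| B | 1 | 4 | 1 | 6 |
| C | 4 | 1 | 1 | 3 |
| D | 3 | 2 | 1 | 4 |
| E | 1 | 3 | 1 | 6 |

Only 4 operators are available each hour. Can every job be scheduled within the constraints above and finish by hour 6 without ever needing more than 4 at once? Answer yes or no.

no

The minimum achievable peak is 5; 4 < 5, so no feasible schedule stays within the cap.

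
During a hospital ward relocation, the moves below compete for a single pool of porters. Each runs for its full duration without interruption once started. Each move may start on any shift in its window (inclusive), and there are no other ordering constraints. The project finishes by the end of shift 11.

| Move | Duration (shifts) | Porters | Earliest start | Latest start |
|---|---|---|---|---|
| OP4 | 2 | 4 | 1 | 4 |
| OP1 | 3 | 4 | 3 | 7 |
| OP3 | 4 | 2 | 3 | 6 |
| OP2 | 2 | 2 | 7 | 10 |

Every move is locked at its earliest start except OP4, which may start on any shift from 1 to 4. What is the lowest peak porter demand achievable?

OP4@1: s1:4  s2:4  s3:6  s4:6  s5:6  s6:2  s7:2  s8:2  s9:0  s10:0  s11:0 → peak 6
OP4@2: s1:0  s2:4  s3:10  s4:6  s5:6  s6:2  s7:2  s8:2  s9:0  s10:0  s11:0 → peak 10
OP4@3: s1:0  s2:0  s3:10  s4:10  s5:6  s6:2  s7:2  s8:2  s9:0  s10:0  s11:0 → peak 10
OP4@4: s1:0  s2:0  s3:6  s4:10  s5:10  s6:2  s7:2  s8:2  s9:0  s10:0  s11:0 → peak 10
Best is OP4@1, peak 6.

6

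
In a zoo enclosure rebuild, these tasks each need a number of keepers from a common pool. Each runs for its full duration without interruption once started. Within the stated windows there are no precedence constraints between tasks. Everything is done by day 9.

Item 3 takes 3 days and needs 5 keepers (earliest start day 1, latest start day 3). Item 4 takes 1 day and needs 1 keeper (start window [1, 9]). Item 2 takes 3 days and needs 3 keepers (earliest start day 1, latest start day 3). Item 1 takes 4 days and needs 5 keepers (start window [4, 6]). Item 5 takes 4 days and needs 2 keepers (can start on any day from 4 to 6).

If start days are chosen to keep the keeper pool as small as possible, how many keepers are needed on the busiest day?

8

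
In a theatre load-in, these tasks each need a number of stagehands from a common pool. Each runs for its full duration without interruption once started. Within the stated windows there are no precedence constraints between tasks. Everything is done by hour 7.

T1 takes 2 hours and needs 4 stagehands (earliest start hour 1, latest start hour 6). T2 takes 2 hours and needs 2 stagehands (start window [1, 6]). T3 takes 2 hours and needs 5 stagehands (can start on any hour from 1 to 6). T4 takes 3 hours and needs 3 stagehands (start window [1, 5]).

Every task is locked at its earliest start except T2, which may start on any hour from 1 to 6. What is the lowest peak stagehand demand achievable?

T2@1: h1:14  h2:14  h3:3  h4:0  h5:0  h6:0  h7:0 → peak 14
T2@2: h1:12  h2:14  h3:5  h4:0  h5:0  h6:0  h7:0 → peak 14
T2@3: h1:12  h2:12  h3:5  h4:2  h5:0  h6:0  h7:0 → peak 12
T2@4: h1:12  h2:12  h3:3  h4:2  h5:2  h6:0  h7:0 → peak 12
T2@5: h1:12  h2:12  h3:3  h4:0  h5:2  h6:2  h7:0 → peak 12
T2@6: h1:12  h2:12  h3:3  h4:0  h5:0  h6:2  h7:2 → peak 12
Best is T2@3, peak 12.

12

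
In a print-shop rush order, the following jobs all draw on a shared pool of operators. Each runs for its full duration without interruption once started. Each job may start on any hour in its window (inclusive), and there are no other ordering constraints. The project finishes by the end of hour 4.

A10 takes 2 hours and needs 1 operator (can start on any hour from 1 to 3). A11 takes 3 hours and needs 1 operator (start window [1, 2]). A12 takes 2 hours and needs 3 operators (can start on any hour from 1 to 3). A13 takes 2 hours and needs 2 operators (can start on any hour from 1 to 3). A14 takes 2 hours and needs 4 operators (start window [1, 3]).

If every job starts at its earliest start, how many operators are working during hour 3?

1

At early start, hour 3 has: A11.
Demand: 1 = 1.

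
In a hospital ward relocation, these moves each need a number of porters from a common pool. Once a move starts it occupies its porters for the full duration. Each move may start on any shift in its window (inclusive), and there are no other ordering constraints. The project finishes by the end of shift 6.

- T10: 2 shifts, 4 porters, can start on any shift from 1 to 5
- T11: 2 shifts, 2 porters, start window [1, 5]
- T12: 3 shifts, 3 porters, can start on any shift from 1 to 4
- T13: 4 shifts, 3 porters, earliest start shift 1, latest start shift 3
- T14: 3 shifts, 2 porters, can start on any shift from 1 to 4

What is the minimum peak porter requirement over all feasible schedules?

Early-start (T10@1, T11@1, T12@1, T13@1, T14@1) gives peak 14: s1:14  s2:14  s3:8  s4:3  s5:0  s6:0.
Shift T11→4, T13→3, T14→4.
Schedule T10@1, T11@4, T12@1, T13@3, T14@4: s1:7  s2:7  s3:6  s4:7  s5:7  s6:5 — peak 7.
Total porter-shifts = 39 over 6 shifts ⇒ peak ≥ ⌈39/6⌉ = 7, so 7 is optimal.

7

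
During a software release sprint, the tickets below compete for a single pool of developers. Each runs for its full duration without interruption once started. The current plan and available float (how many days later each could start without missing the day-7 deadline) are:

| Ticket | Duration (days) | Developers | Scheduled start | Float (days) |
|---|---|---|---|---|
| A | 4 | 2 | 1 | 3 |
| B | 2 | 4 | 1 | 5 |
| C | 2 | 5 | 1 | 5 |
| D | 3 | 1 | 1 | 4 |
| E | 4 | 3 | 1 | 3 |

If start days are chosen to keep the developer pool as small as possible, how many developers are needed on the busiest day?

Early-start (A@1, B@1, C@1, D@1, E@1) gives peak 15: d1:15  d2:15  d3:6  d4:5  d5:0  d6:0  d7:0.
Shift B→6, D→3, E→3.
Schedule A@1, B@6, C@1, D@3, E@3: d1:7  d2:7  d3:6  d4:6  d5:4  d6:7  d7:4 — peak 7.

7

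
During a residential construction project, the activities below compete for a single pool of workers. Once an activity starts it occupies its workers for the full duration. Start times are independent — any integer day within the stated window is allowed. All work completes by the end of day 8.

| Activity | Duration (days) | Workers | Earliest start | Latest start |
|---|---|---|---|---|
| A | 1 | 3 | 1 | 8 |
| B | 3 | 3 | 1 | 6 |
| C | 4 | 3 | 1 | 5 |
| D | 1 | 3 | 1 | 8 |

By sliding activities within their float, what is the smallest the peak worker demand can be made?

6

Early-start (A@1, B@1, C@1, D@1) gives peak 12: d1:12  d2:6  d3:6  d4:3  d5:0  d6:0  d7:0  d8:0.
Shift C→2, D→4.
Schedule A@1, B@1, C@2, D@4: d1:6  d2:6  d3:6  d4:6  d5:3  d6:0  d7:0  d8:0 — peak 6.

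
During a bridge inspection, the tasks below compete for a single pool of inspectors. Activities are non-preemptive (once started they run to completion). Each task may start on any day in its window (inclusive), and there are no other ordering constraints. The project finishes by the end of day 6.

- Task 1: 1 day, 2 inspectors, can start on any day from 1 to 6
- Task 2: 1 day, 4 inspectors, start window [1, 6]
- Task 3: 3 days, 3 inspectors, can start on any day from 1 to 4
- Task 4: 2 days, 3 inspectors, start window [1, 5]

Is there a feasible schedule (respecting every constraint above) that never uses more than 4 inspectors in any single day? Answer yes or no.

no

The minimum achievable peak is 5; 4 < 5, so no feasible schedule stays within the cap.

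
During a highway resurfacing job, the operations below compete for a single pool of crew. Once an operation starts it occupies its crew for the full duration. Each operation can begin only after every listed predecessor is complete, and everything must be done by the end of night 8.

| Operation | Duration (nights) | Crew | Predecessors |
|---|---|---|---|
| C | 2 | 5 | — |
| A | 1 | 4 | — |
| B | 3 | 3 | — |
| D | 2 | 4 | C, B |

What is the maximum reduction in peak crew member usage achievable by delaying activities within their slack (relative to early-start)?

7

Early-start peak: n1:12  n2:8  n3:3  n4:4  n5:4  n6:0  n7:0  n8:0 ⇒ 12.
Leveled (C@1, A@3, B@4, D@7): n1:5  n2:5  n3:4  n4:3  n5:3  n6:3  n7:4  n8:4 ⇒ 5.
Reduction 12 − 5 = 7.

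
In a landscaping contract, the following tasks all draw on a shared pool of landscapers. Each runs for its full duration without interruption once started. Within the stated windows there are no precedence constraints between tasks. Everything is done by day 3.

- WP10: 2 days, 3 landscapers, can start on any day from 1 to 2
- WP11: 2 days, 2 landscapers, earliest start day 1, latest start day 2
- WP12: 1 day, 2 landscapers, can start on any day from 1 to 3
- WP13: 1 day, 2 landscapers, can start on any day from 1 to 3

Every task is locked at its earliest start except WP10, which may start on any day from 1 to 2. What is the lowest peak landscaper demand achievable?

6

WP10@1: d1:9  d2:5  d3:0 → peak 9
WP10@2: d1:6  d2:5  d3:3 → peak 6
Best is WP10@2, peak 6.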